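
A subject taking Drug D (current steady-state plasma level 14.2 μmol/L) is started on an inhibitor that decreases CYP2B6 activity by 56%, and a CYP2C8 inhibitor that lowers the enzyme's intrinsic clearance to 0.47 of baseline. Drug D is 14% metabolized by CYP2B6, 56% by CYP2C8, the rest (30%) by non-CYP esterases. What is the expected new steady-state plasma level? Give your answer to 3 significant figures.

22.7 μmol/L

CYP2B6: 0.14 × 0.44 = 0.0616
CYP2C8: 0.56 × 0.47 = 0.2632
Other: 0.3 (unchanged)
CL_new/CL_old = 0.0616 + 0.2632 + 0.3 = 0.6248.
Steady-state plasma level ∝ 1/CL: new value = 14.2 / 0.6248 = 22.7 μmol/L.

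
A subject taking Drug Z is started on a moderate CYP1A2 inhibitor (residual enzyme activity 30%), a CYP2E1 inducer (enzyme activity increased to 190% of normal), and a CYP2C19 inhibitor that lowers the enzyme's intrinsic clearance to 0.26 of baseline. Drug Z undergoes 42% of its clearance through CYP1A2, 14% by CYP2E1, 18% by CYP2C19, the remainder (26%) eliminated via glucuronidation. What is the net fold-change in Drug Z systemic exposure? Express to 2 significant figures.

The CYP1A2 pathway (42% of clearance) drops to 0.3× activity: 0.42 × 0.3 = 0.126.
The CYP2E1 pathway (14% of clearance) is boosted to 1.9× activity: 0.14 × 1.9 = 0.266.
The CYP2C19 pathway (18% of clearance) is reduced to 0.26× activity: 0.18 × 0.26 = 0.0468.
Non-CYP routes (26%) are unchanged.
New clearance relative to baseline: 0.126 + 0.266 + 0.0468 + 0.26 = 0.6988.
Systemic exposure ∝ 1/CL: fold-change = 1 / 0.6988 = 1.4.

1.4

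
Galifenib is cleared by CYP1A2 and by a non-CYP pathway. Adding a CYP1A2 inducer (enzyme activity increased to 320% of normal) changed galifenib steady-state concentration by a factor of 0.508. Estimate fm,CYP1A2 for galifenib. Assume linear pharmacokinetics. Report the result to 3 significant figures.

CL'/CL = 1 / 0.508 = 1.969
3.2·fm + (1 − fm) = 1.969
fm = (1.969 − 1) / (3.2 − 1) = 0.440

0.440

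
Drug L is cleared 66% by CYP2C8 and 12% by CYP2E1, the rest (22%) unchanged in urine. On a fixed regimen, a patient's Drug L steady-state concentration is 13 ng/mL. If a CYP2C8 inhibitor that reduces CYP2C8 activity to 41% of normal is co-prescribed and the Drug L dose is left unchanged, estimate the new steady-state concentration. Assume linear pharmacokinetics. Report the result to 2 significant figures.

The CYP2C8 pathway (66% of clearance) is reduced to 0.41× activity: 0.66 × 0.41 = 0.2706.
CYP2E1 (12%) and the residual 22% are unaffected.
CL_new/CL_old = 0.2706 + 0.12 + 0.22 = 0.6106.
With dosing unchanged, steady-state concentration scales as 1/CL: 13 / 0.6106 = 21 ng/mL.

21 ng/mL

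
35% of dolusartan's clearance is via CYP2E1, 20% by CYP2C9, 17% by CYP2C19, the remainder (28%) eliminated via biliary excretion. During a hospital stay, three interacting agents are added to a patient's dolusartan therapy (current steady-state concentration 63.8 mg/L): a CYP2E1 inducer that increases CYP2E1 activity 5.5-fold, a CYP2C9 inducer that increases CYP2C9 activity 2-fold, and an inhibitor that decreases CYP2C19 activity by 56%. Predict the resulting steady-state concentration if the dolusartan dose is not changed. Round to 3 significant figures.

23.8 mg/L

The CYP2E1 pathway (35% of clearance) is boosted to 5.5× activity: 0.35 × 5.5 = 1.925.
The CYP2C9 pathway (20% of clearance) increases to 2× activity: 0.2 × 2 = 0.4.
The CYP2C19 pathway (17% of clearance) is reduced to 0.44× activity: 0.17 × 0.44 = 0.0748.
Non-CYP routes (28%) are unchanged.
CL_new/CL_old = 1.925 + 0.4 + 0.0748 + 0.28 = 2.6798.
Steady-state concentration ∝ 1/CL: new value = 63.8 / 2.6798 = 23.8 mg/L.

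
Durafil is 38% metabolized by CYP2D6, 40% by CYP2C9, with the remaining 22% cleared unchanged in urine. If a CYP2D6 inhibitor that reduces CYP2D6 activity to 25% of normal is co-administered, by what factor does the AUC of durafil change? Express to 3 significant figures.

The CYP2D6 pathway (38% of clearance) is reduced to 0.25× activity: 0.38 × 0.25 = 0.095.
CYP2C9 (40%) and the residual 22% are unaffected.
CL_new/CL_old = 0.095 + 0.4 + 0.22 = 0.715.
AUC is inversely proportional to clearance, so the fold-change is 1 / 0.715 = 1.40.

1.40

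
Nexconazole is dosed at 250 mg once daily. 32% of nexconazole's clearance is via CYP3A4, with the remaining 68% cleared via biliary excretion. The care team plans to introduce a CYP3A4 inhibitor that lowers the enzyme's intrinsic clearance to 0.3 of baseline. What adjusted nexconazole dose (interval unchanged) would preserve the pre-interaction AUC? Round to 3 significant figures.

The CYP3A4 pathway (32% of clearance) drops to 0.3× activity: 0.32 × 0.3 = 0.096.
The remaining 68% of clearance is unaffected.
Relative clearance = 0.096 + 0.68 = 0.776.
Exposure is unchanged when dose changes in proportion to clearance. New dose = 250 mg × 0.776 = 194 mg.

194 mg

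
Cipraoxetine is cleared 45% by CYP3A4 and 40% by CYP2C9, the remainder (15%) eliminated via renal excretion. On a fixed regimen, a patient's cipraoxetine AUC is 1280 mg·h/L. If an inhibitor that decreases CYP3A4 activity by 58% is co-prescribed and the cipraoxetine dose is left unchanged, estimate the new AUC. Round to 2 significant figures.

1.7 × 10³ mg·h/L

The CYP3A4 pathway (45% of clearance) falls to 0.42× activity: 0.45 × 0.42 = 0.189.
CYP2C9 (40%) and the residual 15% are unaffected.
Relative clearance = 0.189 + 0.4 + 0.15 = 0.739.
New AUC = baseline ÷ relative clearance = 1280 / 0.739 = 1.7 × 10³ mg·h/L.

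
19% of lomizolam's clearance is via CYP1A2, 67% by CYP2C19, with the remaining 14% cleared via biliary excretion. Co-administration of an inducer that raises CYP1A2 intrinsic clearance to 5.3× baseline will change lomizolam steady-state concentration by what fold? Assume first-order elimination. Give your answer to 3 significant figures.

The CYP1A2 pathway (19% of clearance) is boosted to 5.3× activity: 0.19 × 5.3 = 1.007.
CYP2C19 (67%) and the residual 14% are unaffected.
CL_new/CL_old = 1.007 + 0.67 + 0.14 = 1.817.
Since steady-state concentration ∝ 1/CL, the ratio is 1 / 1.817 = 0.550.

0.550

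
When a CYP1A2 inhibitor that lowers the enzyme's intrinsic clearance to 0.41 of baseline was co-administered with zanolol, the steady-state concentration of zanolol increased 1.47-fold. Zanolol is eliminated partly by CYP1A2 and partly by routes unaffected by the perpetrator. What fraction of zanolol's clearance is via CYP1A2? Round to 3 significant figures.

Let fm be the CYP1A2 fraction. New clearance relative to baseline = fm × 0.41 + (1 − fm).
Steady-state concentration ratio = 1 / (new CL fraction), so new CL fraction = 1 / 1.47 = 0.6803.
fm × 0.41 + 1 − fm = 0.6803  ⇒  fm × (0.41 − 1) = −0.3197  ⇒  fm = 0.542.

0.542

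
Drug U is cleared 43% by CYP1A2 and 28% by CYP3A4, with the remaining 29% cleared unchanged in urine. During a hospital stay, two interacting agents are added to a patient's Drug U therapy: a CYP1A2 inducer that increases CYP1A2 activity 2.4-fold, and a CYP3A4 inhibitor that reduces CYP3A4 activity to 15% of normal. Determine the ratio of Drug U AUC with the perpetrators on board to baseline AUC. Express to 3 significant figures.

0.733

The CYP1A2 pathway (43% of clearance) rises to 2.4× activity: 0.43 × 2.4 = 1.032.
The CYP3A4 pathway (28% of clearance) is reduced to 0.15× activity: 0.28 × 0.15 = 0.042.
Non-CYP routes (29%) are unchanged.
CL_new/CL_old = 1.032 + 0.042 + 0.29 = 1.364.
Net AUC ratio = 1 / 1.364 = 0.733.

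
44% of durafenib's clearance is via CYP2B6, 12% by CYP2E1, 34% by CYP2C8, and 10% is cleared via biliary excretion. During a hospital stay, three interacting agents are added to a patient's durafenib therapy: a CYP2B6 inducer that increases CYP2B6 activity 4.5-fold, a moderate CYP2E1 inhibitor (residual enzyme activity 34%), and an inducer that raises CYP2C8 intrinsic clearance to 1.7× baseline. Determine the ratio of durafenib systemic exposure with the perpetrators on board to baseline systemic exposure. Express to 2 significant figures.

CYP2B6: 0.44 × 4.5 = 1.98
CYP2E1: 0.12 × 0.34 = 0.0408
CYP2C8: 0.34 × 1.7 = 0.578
Other: 0.1 (unchanged)
Relative clearance = 1.98 + 0.0408 + 0.578 + 0.1 = 2.6988.
Net systemic exposure ratio = 1 / 2.6988 = 0.37.

0.37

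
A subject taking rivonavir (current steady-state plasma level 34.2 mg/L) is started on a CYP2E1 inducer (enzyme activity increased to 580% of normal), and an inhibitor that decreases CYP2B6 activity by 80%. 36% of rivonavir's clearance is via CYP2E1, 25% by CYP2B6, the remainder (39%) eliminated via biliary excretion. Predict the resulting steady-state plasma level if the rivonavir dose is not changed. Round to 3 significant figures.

13.5 mg/L

CYP2E1: 0.36 × 5.8 = 2.088
CYP2B6: 0.25 × 0.2 = 0.05
Other: 0.39 (unchanged)
New clearance relative to baseline: 2.088 + 0.05 + 0.39 = 2.528.
Dividing the baseline by the relative clearance: 34.2 / 2.528 = 13.5 mg/L.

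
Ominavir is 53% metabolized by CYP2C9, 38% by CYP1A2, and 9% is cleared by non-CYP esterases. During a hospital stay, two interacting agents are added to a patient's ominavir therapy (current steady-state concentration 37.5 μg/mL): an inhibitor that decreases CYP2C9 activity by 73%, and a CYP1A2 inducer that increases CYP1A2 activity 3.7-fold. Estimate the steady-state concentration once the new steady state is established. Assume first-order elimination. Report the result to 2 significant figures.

23 μg/mL

CYP2C9: 0.53 × 0.27 = 0.1431
CYP1A2: 0.38 × 3.7 = 1.406
Other: 0.09 (unchanged)
New clearance relative to baseline: 0.1431 + 1.406 + 0.09 = 1.6391.
Dividing the baseline by the relative clearance: 37.5 / 1.6391 = 23 μg/mL.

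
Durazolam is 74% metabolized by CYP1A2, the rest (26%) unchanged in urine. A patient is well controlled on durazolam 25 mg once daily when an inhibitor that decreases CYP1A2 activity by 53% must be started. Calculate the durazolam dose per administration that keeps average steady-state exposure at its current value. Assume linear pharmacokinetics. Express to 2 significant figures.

The CYP1A2 pathway (74% of clearance) is reduced to 0.47× activity: 0.74 × 0.47 = 0.3478.
The remaining 26% of clearance is unaffected.
Relative clearance = 0.3478 + 0.26 = 0.6078.
Exposure is unchanged when dose changes in proportion to clearance. New dose = 25 mg × 0.6078 = 15 mg.

15 mg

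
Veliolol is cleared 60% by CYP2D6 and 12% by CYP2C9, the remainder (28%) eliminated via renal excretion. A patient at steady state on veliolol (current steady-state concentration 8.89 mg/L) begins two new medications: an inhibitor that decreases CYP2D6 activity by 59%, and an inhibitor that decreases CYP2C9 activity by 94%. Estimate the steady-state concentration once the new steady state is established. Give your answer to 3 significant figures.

The CYP2D6 pathway (60% of clearance) falls to 0.41× activity: 0.6 × 0.41 = 0.246.
The CYP2C9 pathway (12% of clearance) is reduced to 0.06× activity: 0.12 × 0.06 = 0.0072.
The remaining 28% of clearance is unaffected.
New clearance relative to baseline: 0.246 + 0.0072 + 0.28 = 0.5332.
Steady-state concentration ∝ 1/CL: new value = 8.89 / 0.5332 = 16.7 mg/L.

16.7 mg/L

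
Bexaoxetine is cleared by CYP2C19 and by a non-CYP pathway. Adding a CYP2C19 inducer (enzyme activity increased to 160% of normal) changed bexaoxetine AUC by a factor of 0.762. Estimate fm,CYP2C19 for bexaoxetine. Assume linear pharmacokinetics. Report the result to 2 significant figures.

0.52

Let fm be the CYP2C19 fraction. New clearance relative to baseline = fm × 1.6 + (1 − fm).
AUC ratio = 1 / (new CL fraction), so new CL fraction = 1 / 0.762 = 1.312.
fm × 1.6 + 1 − fm = 1.312  ⇒  fm × (1.6 − 1) = 0.3123  ⇒  fm = 0.52.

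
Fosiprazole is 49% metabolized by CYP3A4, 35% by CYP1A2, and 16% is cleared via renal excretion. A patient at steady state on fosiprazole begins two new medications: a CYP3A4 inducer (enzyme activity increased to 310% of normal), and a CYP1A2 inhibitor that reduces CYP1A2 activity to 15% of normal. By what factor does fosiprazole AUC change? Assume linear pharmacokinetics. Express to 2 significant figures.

The CYP3A4 pathway (49% of clearance) rises to 3.1× activity: 0.49 × 3.1 = 1.519.
The CYP1A2 pathway (35% of clearance) is reduced to 0.15× activity: 0.35 × 0.15 = 0.0525.
The remaining 16% of clearance is unaffected.
CL_new/CL_old = 1.519 + 0.0525 + 0.16 = 1.7315.
AUC ∝ 1/CL: fold-change = 1 / 1.7315 = 0.58.

0.58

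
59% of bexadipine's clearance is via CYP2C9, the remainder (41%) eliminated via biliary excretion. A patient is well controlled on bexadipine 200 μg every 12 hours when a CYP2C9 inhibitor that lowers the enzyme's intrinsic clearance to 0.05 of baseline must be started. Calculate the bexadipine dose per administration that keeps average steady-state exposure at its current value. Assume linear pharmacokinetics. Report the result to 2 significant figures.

88 μg

CYP2C9: 0.59 × 0.05 = 0.0295
Other: 0.41 (unchanged)
New clearance relative to baseline: 0.0295 + 0.41 = 0.4395.
To maintain the same steady-state level, dose must scale with clearance: new dose = 200 × 0.4395 = 88 μg.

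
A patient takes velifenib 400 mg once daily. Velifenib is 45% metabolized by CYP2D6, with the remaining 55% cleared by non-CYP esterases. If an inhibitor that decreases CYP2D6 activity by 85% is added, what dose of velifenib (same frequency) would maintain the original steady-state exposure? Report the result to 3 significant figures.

247 mg

The CYP2D6 pathway (45% of clearance) falls to 0.15× activity: 0.45 × 0.15 = 0.0675.
The remaining 55% of clearance is unaffected.
Relative clearance = 0.0675 + 0.55 = 0.6175.
Exposure is unchanged when dose changes in proportion to clearance. New dose = 400 mg × 0.6175 = 247 mg.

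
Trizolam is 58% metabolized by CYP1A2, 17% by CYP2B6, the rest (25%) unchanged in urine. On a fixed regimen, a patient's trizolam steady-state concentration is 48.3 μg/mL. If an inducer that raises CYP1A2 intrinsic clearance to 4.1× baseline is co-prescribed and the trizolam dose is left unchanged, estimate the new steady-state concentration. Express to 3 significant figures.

17.3 μg/mL

The CYP1A2 pathway (58% of clearance) rises to 4.1× activity: 0.58 × 4.1 = 2.378.
CYP2B6 (17%) and the residual 25% are unaffected.
CL_new/CL_old = 2.378 + 0.17 + 0.25 = 2.798.
With dosing unchanged, steady-state concentration scales as 1/CL: 48.3 / 2.798 = 17.3 μg/mL.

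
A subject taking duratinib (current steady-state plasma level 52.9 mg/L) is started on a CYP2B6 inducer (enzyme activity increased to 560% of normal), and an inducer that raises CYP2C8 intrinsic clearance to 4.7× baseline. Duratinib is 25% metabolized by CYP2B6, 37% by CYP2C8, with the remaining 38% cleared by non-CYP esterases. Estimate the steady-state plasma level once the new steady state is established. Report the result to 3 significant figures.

15.0 mg/L

The CYP2B6 pathway (25% of clearance) is boosted to 5.6× activity: 0.25 × 5.6 = 1.4.
The CYP2C8 pathway (37% of clearance) is boosted to 4.7× activity: 0.37 × 4.7 = 1.739.
The remaining 38% of clearance is unaffected.
CL_new/CL_old = 1.4 + 1.739 + 0.38 = 3.519.
Steady-state plasma level ∝ 1/CL: new value = 52.9 / 3.519 = 15.0 mg/L.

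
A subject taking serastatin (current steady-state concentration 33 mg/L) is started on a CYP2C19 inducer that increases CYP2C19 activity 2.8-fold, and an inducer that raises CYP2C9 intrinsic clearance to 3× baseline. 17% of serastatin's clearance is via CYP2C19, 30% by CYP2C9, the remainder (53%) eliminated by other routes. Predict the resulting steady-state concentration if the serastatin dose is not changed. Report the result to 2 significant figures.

17 mg/L

The CYP2C19 pathway (17% of clearance) rises to 2.8× activity: 0.17 × 2.8 = 0.476.
The CYP2C9 pathway (30% of clearance) rises to 3× activity: 0.3 × 3 = 0.9.
The remaining 53% of clearance is unaffected.
CL_new/CL_old = 0.476 + 0.9 + 0.53 = 1.906.
Dividing the baseline by the relative clearance: 33 / 1.906 = 17 mg/L.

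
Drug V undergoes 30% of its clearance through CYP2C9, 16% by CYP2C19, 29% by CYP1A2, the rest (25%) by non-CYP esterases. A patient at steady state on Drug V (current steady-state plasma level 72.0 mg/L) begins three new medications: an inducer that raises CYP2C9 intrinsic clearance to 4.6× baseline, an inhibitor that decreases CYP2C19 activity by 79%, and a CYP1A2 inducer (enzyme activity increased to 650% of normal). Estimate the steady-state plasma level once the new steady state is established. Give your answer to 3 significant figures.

The CYP2C9 pathway (30% of clearance) is boosted to 4.6× activity: 0.3 × 4.6 = 1.38.
The CYP2C19 pathway (16% of clearance) drops to 0.21× activity: 0.16 × 0.21 = 0.0336.
The CYP1A2 pathway (29% of clearance) increases to 6.5× activity: 0.29 × 6.5 = 1.885.
Non-CYP routes (25%) are unchanged.
New clearance relative to baseline: 1.38 + 0.0336 + 1.885 + 0.25 = 3.5486.
New steady-state plasma level = 72.0 / 3.5486 = 20.3 mg/L (concentration scales inversely with clearance).

20.3 mg/L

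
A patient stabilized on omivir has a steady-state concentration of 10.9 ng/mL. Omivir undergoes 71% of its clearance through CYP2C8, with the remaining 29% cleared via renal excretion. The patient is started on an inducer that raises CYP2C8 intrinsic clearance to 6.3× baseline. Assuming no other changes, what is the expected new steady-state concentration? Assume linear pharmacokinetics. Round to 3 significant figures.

The CYP2C8 pathway (71% of clearance) increases to 6.3× activity: 0.71 × 6.3 = 4.473.
Non-CYP routes (29%) are unchanged.
CL_new/CL_old = 4.473 + 0.29 = 4.763.
New steady-state concentration = baseline ÷ relative clearance = 10.9 / 4.763 = 2.29 ng/mL.

2.29 ng/mL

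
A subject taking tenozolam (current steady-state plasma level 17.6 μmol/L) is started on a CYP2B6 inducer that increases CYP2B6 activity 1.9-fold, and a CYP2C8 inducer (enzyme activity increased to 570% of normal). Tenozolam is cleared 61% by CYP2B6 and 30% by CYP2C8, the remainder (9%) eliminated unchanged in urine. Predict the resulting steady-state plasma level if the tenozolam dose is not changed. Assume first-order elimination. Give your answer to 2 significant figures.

5.9 μmol/L

The CYP2B6 pathway (61% of clearance) rises to 1.9× activity: 0.61 × 1.9 = 1.159.
The CYP2C8 pathway (30% of clearance) is boosted to 5.7× activity: 0.3 × 5.7 = 1.71.
Non-CYP routes (9%) are unchanged.
Relative clearance = 1.159 + 1.71 + 0.09 = 2.959.
New steady-state plasma level = 17.6 / 2.959 = 5.9 μmol/L (concentration scales inversely with clearance).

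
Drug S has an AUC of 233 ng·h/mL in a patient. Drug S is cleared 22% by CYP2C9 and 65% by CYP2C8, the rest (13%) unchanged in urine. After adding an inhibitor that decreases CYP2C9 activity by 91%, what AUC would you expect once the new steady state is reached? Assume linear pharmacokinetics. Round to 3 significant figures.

The CYP2C9 pathway (22% of clearance) falls to 0.09× activity: 0.22 × 0.09 = 0.0198.
CYP2C8 (65%) and the residual 13% are unaffected.
Relative clearance = 0.0198 + 0.65 + 0.13 = 0.7998.
With dosing unchanged, AUC scales as 1/CL: 233 / 0.7998 = 291 ng·h/mL.

291 ng·h/mL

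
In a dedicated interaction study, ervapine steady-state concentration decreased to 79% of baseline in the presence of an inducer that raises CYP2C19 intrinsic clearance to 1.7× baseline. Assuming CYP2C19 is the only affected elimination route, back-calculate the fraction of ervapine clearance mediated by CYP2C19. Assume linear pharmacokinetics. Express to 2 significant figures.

CL'/CL = 1 / 0.790 = 1.266
1.7·fm + (1 − fm) = 1.266
fm = (1.266 − 1) / (1.7 − 1) = 0.38

0.38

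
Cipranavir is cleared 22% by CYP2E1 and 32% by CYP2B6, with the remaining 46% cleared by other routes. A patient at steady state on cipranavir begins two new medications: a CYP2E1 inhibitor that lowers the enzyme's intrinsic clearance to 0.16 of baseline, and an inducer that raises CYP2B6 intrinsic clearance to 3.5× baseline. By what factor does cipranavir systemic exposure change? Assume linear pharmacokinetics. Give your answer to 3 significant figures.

The CYP2E1 pathway (22% of clearance) is reduced to 0.16× activity: 0.22 × 0.16 = 0.0352.
The CYP2B6 pathway (32% of clearance) is boosted to 3.5× activity: 0.32 × 3.5 = 1.12.
The remaining 46% of clearance is unaffected.
Relative clearance = 0.0352 + 1.12 + 0.46 = 1.6152.
Net systemic exposure ratio = 1 / 1.6152 = 0.619.

0.619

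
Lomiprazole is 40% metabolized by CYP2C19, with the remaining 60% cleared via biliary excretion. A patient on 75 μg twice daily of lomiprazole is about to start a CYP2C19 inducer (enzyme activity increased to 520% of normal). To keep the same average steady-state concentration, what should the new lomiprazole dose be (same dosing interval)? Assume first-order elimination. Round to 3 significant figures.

CYP2C19: 0.4 × 5.2 = 2.08
Other: 0.6 (unchanged)
Relative clearance = 2.08 + 0.6 = 2.68.
Exposure is unchanged when dose changes in proportion to clearance. New dose = 75 μg × 2.68 = 201 μg.

201 μg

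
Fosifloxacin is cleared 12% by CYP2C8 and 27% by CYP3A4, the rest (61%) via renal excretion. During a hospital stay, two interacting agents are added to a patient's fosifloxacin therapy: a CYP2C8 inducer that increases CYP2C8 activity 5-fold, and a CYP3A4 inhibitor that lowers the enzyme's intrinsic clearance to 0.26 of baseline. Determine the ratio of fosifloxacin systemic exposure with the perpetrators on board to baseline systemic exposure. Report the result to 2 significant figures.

The CYP2C8 pathway (12% of clearance) is boosted to 5× activity: 0.12 × 5 = 0.6.
The CYP3A4 pathway (27% of clearance) is reduced to 0.26× activity: 0.27 × 0.26 = 0.0702.
Non-CYP routes (61%) are unchanged.
CL_new/CL_old = 0.6 + 0.0702 + 0.61 = 1.2802.
Because systemic exposure varies inversely with clearance, the combined effect is 1 / 1.2802 = 0.78.

0.78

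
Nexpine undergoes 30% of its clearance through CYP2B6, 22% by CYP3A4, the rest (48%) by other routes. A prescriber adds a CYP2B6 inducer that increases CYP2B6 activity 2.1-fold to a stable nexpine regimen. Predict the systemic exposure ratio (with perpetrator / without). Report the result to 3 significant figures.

The CYP2B6 pathway (30% of clearance) is boosted to 2.1× activity: 0.3 × 2.1 = 0.63.
CYP3A4 (22%) and the residual 48% are unaffected.
Relative clearance = 0.63 + 0.22 + 0.48 = 1.33.
Systemic exposure ratio = CL_old/CL_new = 1 / 1.33 = 0.752.

0.752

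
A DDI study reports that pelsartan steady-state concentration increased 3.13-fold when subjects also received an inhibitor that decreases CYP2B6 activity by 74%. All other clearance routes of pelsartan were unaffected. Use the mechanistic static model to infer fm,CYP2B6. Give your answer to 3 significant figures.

Write x for the fraction cleared via CYP2B6. The observed steady-state concentration change means clearance fell to 1/3.13 = 0.3195 of baseline.
Setting x·0.26 + (1 − x) = 0.3195 and solving: x = (0.3195 − 1)/(0.26 − 1) = 0.920.

0.920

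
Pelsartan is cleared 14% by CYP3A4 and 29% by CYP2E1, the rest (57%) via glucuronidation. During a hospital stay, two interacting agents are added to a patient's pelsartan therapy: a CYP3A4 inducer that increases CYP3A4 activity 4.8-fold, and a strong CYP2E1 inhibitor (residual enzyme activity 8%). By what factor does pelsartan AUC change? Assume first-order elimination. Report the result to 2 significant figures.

CYP3A4: 0.14 × 4.8 = 0.672
CYP2E1: 0.29 × 0.08 = 0.0232
Other: 0.57 (unchanged)
New clearance relative to baseline: 0.672 + 0.0232 + 0.57 = 1.2652.
AUC ∝ 1/CL: fold-change = 1 / 1.2652 = 0.79.

0.79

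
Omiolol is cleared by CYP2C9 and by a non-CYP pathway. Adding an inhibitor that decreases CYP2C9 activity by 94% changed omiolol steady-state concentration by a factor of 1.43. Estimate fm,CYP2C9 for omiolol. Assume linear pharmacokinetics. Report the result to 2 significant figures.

0.32

Let fm be the CYP2C9 fraction. New clearance relative to baseline = fm × 0.06 + (1 − fm).
Steady-state concentration ratio = 1 / (new CL fraction), so new CL fraction = 1 / 1.43 = 0.6993.
fm × 0.06 + 1 − fm = 0.6993  ⇒  fm × (0.06 − 1) = −0.3007  ⇒  fm = 0.32.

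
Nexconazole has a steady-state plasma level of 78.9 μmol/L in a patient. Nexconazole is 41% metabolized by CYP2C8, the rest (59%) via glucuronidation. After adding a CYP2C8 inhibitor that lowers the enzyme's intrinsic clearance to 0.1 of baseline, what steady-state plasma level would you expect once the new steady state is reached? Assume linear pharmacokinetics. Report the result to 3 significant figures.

The CYP2C8 pathway (41% of clearance) is reduced to 0.1× activity: 0.41 × 0.1 = 0.041.
The remaining 59% of clearance is unaffected.
New clearance relative to baseline: 0.041 + 0.59 = 0.631.
Steady-state plasma level ∝ 1/CL, so new value = 78.9 / 0.631 = 125 μmol/L.

125 μmol/L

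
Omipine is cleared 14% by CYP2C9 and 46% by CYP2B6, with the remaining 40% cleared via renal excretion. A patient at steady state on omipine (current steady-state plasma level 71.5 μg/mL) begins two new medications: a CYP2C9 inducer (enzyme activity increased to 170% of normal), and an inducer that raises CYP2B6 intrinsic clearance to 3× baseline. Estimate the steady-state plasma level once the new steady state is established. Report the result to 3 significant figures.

35.4 μg/mL

The CYP2C9 pathway (14% of clearance) rises to 1.7× activity: 0.14 × 1.7 = 0.238.
The CYP2B6 pathway (46% of clearance) increases to 3× activity: 0.46 × 3 = 1.38.
The remaining 40% of clearance is unaffected.
Relative clearance = 0.238 + 1.38 + 0.4 = 2.018.
Steady-state plasma level ∝ 1/CL: new value = 71.5 / 2.018 = 35.4 μg/mL.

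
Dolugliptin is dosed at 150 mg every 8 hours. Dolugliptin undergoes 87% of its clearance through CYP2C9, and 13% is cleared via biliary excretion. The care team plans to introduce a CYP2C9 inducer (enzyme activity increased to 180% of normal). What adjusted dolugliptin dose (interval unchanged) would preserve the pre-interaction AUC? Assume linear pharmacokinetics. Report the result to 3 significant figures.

CYP2C9: 0.87 × 1.8 = 1.566
Other: 0.13 (unchanged)
CL_new/CL_old = 1.566 + 0.13 = 1.696.
Exposure is unchanged when dose changes in proportion to clearance. New dose = 150 mg × 1.696 = 254 mg.

254 mg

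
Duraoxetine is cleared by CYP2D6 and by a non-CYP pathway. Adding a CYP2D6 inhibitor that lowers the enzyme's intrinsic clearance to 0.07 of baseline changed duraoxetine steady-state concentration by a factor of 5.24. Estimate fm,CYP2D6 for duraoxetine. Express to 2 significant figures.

0.87

Write x for the fraction cleared via CYP2D6. The observed steady-state concentration change means clearance fell to 1/5.24 = 0.1908 of baseline.
Setting x·0.07 + (1 − x) = 0.1908 and solving: x = (0.1908 − 1)/(0.07 − 1) = 0.87.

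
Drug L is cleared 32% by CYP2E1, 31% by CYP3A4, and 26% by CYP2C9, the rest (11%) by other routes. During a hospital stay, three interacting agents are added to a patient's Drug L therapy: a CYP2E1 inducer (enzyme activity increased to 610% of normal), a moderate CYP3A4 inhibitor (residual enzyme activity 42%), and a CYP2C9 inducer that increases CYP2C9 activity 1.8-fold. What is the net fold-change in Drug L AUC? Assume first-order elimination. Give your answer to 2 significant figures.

0.38

The CYP2E1 pathway (32% of clearance) rises to 6.1× activity: 0.32 × 6.1 = 1.952.
The CYP3A4 pathway (31% of clearance) drops to 0.42× activity: 0.31 × 0.42 = 0.1302.
The CYP2C9 pathway (26% of clearance) rises to 1.8× activity: 0.26 × 1.8 = 0.468.
The remaining 11% of clearance is unaffected.
New clearance relative to baseline: 1.952 + 0.1302 + 0.468 + 0.11 = 2.6602.
Net AUC ratio = 1 / 2.6602 = 0.38.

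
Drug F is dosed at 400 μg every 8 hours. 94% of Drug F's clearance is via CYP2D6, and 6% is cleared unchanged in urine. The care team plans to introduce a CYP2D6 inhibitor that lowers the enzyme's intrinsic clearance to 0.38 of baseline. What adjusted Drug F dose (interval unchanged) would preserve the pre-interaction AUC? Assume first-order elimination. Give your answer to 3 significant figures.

The CYP2D6 pathway (94% of clearance) drops to 0.38× activity: 0.94 × 0.38 = 0.3572.
Non-CYP routes (6%) are unchanged.
Relative clearance = 0.3572 + 0.06 = 0.4172.
Exposure is unchanged when dose changes in proportion to clearance. New dose = 400 μg × 0.4172 = 167 μg.

167 μg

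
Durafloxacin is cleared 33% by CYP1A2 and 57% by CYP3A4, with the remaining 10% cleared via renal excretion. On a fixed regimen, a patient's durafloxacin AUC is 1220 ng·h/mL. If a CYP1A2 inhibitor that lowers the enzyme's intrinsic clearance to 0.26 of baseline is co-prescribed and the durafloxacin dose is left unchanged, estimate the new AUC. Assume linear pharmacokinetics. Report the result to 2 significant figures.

1.6 × 10³ ng·h/mL

CYP1A2: 0.33 × 0.26 = 0.0858
CYP3A4: 0.57 (unchanged)
Other: 0.1 (unchanged)
CL_new/CL_old = 0.0858 + 0.57 + 0.1 = 0.7558.
With dosing unchanged, AUC scales as 1/CL: 1220 / 0.7558 = 1.6 × 10³ ng·h/mL.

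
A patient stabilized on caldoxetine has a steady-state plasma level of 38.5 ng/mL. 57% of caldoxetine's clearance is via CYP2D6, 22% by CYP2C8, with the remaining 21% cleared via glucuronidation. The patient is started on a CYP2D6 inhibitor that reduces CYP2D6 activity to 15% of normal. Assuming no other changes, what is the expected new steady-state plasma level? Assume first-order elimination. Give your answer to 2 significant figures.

75 ng/mL

The CYP2D6 pathway (57% of clearance) drops to 0.15× activity: 0.57 × 0.15 = 0.0855.
CYP2C8 (22%) and the residual 21% are unaffected.
Relative clearance = 0.0855 + 0.22 + 0.21 = 0.5155.
With dosing unchanged, steady-state plasma level scales as 1/CL: 38.5 / 0.5155 = 75 ng/mL.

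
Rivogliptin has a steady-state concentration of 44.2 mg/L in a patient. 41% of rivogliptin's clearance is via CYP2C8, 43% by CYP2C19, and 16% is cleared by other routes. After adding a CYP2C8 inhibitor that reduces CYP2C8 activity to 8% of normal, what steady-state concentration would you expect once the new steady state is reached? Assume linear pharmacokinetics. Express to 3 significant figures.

71.0 mg/L

The CYP2C8 pathway (41% of clearance) drops to 0.08× activity: 0.41 × 0.08 = 0.0328.
CYP2C19 (43%) and the residual 16% are unaffected.
CL_new/CL_old = 0.0328 + 0.43 + 0.16 = 0.6228.
Steady-state concentration ∝ 1/CL, so new value = 44.2 / 0.6228 = 71.0 mg/L.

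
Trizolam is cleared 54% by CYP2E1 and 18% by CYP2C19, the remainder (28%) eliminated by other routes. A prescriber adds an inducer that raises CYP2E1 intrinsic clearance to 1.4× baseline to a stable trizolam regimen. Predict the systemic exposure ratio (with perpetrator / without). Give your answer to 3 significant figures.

CYP2E1: 0.54 × 1.4 = 0.756
CYP2C19: 0.18 (unchanged)
Other: 0.28 (unchanged)
Relative clearance = 0.756 + 0.18 + 0.28 = 1.216.
Systemic exposure ratio = CL_old/CL_new = 1 / 1.216 = 0.822.

0.822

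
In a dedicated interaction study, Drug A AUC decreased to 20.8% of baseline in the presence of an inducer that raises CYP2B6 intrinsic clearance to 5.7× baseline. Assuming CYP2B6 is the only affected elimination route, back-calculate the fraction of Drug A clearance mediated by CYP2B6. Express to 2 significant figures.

Let x = fm,CYP2B6. Because AUC ∝ 1/CL, relative clearance rose to 1/0.208 = 4.808.
Only the CYP2B6 route changed, so 4.808 = x·5.7 + (1 − x), giving x = 0.81.

0.81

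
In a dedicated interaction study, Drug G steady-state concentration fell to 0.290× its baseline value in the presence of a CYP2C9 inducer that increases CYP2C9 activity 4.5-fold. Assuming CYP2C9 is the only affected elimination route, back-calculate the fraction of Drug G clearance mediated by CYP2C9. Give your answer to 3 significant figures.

0.700

CL'/CL = 1 / 0.290 = 3.448
4.5·fm + (1 − fm) = 3.448
fm = (3.448 − 1) / (4.5 − 1) = 0.700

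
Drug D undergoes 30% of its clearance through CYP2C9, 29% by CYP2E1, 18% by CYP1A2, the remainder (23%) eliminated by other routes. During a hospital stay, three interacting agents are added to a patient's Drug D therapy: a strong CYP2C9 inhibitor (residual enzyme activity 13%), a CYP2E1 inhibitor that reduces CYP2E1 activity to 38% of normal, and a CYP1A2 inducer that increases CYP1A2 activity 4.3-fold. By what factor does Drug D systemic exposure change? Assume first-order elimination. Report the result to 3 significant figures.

The CYP2C9 pathway (30% of clearance) falls to 0.13× activity: 0.3 × 0.13 = 0.039.
The CYP2E1 pathway (29% of clearance) drops to 0.38× activity: 0.29 × 0.38 = 0.1102.
The CYP1A2 pathway (18% of clearance) increases to 4.3× activity: 0.18 × 4.3 = 0.774.
The remaining 23% of clearance is unaffected.
Relative clearance = 0.039 + 0.1102 + 0.774 + 0.23 = 1.1532.
Systemic exposure ∝ 1/CL: fold-change = 1 / 1.1532 = 0.867.

0.867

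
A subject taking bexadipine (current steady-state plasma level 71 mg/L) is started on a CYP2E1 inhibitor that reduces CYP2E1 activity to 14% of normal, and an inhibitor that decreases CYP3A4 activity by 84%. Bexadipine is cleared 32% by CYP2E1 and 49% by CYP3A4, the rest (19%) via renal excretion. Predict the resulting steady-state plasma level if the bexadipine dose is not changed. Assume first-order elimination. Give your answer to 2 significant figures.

2.3 × 10² mg/L

The CYP2E1 pathway (32% of clearance) drops to 0.14× activity: 0.32 × 0.14 = 0.0448.
The CYP3A4 pathway (49% of clearance) falls to 0.16× activity: 0.49 × 0.16 = 0.0784.
Non-CYP routes (19%) are unchanged.
New clearance relative to baseline: 0.0448 + 0.0784 + 0.19 = 0.3132.
Dividing the baseline by the relative clearance: 71 / 0.3132 = 2.3 × 10² mg/L.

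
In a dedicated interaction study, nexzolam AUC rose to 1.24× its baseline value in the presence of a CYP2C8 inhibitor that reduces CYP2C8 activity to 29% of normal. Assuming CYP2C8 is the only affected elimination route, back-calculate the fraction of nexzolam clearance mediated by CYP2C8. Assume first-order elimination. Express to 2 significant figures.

Write x for the fraction cleared via CYP2C8. The observed AUC change means clearance fell to 1/1.24 = 0.8065 of baseline.
Setting x·0.29 + (1 − x) = 0.8065 and solving: x = (0.8065 − 1)/(0.29 − 1) = 0.27.

0.27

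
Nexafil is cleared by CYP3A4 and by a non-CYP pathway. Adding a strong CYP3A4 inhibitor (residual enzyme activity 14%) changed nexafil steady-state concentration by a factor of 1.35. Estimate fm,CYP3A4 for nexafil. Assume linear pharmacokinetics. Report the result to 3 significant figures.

0.301

Write x for the fraction cleared via CYP3A4. The observed steady-state concentration change means clearance fell to 1/1.35 = 0.7407 of baseline.
Setting x·0.14 + (1 − x) = 0.7407 and solving: x = (0.7407 − 1)/(0.14 − 1) = 0.301.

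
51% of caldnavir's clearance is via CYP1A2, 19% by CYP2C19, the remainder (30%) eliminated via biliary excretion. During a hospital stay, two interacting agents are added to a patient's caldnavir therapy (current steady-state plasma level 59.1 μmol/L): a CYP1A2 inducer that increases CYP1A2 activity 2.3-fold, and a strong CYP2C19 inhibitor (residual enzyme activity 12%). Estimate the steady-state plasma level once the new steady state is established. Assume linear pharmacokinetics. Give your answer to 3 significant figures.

The CYP1A2 pathway (51% of clearance) rises to 2.3× activity: 0.51 × 2.3 = 1.173.
The CYP2C19 pathway (19% of clearance) drops to 0.12× activity: 0.19 × 0.12 = 0.0228.
Non-CYP routes (30%) are unchanged.
Relative clearance = 1.173 + 0.0228 + 0.3 = 1.4958.
New steady-state plasma level = 59.1 / 1.4958 = 39.5 μmol/L (concentration scales inversely with clearance).

39.5 μmol/L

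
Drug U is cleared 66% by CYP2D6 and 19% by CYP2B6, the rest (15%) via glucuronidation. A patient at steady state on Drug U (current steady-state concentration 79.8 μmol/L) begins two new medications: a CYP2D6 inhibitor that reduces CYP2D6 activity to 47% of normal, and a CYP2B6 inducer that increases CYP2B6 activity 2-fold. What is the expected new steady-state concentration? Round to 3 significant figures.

95.0 μmol/L

The CYP2D6 pathway (66% of clearance) falls to 0.47× activity: 0.66 × 0.47 = 0.3102.
The CYP2B6 pathway (19% of clearance) increases to 2× activity: 0.19 × 2 = 0.38.
The remaining 15% of clearance is unaffected.
Relative clearance = 0.3102 + 0.38 + 0.15 = 0.8402.
Steady-state concentration ∝ 1/CL: new value = 79.8 / 0.8402 = 95.0 μmol/L.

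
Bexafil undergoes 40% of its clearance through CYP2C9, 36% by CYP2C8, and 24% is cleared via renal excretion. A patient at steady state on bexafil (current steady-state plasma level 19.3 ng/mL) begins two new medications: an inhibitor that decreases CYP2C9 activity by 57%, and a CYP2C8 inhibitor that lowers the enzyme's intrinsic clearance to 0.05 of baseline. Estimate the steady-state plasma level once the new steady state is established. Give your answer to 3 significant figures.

CYP2C9: 0.4 × 0.43 = 0.172
CYP2C8: 0.36 × 0.05 = 0.018
Other: 0.24 (unchanged)
Relative clearance = 0.172 + 0.018 + 0.24 = 0.43.
Steady-state plasma level ∝ 1/CL: new value = 19.3 / 0.43 = 44.9 ng/mL.

44.9 ng/mL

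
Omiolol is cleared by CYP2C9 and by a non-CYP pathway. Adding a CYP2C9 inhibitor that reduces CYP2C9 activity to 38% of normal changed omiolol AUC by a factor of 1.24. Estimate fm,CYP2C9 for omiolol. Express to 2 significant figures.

Let x = fm,CYP2C9. Because AUC ∝ 1/CL, relative clearance fell to 1/1.24 = 0.8065.
Only the CYP2C9 route changed, so 0.8065 = x·0.38 + (1 − x), giving x = 0.31.

0.31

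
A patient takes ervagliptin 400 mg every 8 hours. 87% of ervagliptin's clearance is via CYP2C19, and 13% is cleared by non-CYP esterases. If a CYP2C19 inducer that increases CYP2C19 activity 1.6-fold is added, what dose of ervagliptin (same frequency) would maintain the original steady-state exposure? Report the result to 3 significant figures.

CYP2C19: 0.87 × 1.6 = 1.392
Other: 0.13 (unchanged)
Relative clearance = 1.392 + 0.13 = 1.522.
To maintain the same steady-state level, dose must scale with clearance: new dose = 400 × 1.522 = 609 mg.

609 mg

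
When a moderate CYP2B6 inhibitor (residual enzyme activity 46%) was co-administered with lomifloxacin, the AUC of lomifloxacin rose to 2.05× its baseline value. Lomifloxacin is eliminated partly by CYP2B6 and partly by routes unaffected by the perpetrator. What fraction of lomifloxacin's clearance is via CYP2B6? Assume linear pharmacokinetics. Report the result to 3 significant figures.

CL'/CL = 1 / 2.05 = 0.4878
0.46·fm + (1 − fm) = 0.4878
fm = (0.4878 − 1) / (0.46 − 1) = 0.949

0.949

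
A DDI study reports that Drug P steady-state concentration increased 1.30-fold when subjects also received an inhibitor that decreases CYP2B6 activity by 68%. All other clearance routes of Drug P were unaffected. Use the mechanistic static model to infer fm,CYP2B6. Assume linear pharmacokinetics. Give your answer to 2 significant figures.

0.34

Write x for the fraction cleared via CYP2B6. The observed steady-state concentration change means clearance fell to 1/1.30 = 0.7692 of baseline.
Setting x·0.32 + (1 − x) = 0.7692 and solving: x = (0.7692 − 1)/(0.32 − 1) = 0.34.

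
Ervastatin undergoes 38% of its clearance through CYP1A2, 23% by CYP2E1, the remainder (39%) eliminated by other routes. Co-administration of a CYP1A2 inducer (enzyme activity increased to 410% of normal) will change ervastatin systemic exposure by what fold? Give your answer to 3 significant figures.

The CYP1A2 pathway (38% of clearance) is boosted to 4.1× activity: 0.38 × 4.1 = 1.558.
CYP2E1 (23%) and the residual 39% are unaffected.
New clearance relative to baseline: 1.558 + 0.23 + 0.39 = 2.178.
Systemic exposure is inversely proportional to clearance, so the fold-change is 1 / 2.178 = 0.459.

0.459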